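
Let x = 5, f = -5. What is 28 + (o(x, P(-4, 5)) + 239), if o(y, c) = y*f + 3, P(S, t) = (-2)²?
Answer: 245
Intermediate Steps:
P(S, t) = 4
o(y, c) = 3 - 5*y (o(y, c) = y*(-5) + 3 = -5*y + 3 = 3 - 5*y)
28 + (o(x, P(-4, 5)) + 239) = 28 + ((3 - 5*5) + 239) = 28 + ((3 - 25) + 239) = 28 + (-22 + 239) = 28 + 217 = 245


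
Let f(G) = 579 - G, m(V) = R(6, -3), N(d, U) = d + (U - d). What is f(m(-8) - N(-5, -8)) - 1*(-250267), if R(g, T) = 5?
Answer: 250833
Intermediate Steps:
N(d, U) = U
m(V) = 5
f(m(-8) - N(-5, -8)) - 1*(-250267) = (579 - (5 - 1*(-8))) - 1*(-250267) = (579 - (5 + 8)) + 250267 = (579 - 1*13) + 250267 = (579 - 13) + 250267 = 566 + 250267 = 250833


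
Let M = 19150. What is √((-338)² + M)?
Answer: √133394 ≈ 365.23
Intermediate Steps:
√((-338)² + M) = √((-338)² + 19150) = √(114244 + 19150) = √133394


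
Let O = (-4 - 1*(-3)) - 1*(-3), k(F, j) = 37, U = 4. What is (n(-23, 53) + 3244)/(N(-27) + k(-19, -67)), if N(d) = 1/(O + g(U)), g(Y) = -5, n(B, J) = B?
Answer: 9663/110 ≈ 87.845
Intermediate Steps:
O = 2 (O = (-4 + 3) + 3 = -1 + 3 = 2)
N(d) = -⅓ (N(d) = 1/(2 - 5) = 1/(-3) = -⅓)
(n(-23, 53) + 3244)/(N(-27) + k(-19, -67)) = (-23 + 3244)/(-⅓ + 37) = 3221/(110/3) = 3221*(3/110) = 9663/110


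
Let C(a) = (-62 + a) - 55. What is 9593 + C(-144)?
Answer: 9332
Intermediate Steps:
C(a) = -117 + a
9593 + C(-144) = 9593 + (-117 - 144) = 9593 - 261 = 9332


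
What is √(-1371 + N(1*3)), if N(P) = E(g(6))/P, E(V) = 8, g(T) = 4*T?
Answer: I*√12315/3 ≈ 36.991*I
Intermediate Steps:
N(P) = 8/P
√(-1371 + N(1*3)) = √(-1371 + 8/((1*3))) = √(-1371 + 8/3) = √(-4105/3) = I*√12315/3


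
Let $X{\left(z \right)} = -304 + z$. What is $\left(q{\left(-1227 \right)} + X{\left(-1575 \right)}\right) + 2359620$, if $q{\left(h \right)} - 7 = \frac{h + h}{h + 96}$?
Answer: $\frac{888871814}{377} \approx 2.3578 \cdot 10^{6}$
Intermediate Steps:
$q{\left(h \right)} = 7 + \frac{2 h}{96 + h}$ ($q{\left(h \right)} = 7 + \frac{h + h}{h + 96} = 7 + \frac{2 h}{96 + h}$)
$\left(q{\left(-1227 \right)} + X{\left(-1575 \right)}\right) + 2359620 = \left(\frac{3 \left(224 + 3 \left(-1227\right)\right)}{96 - 1227} - 1879\right) + 2359620 = \left(\frac{3 \left(224 - 3681\right)}{-1131} - 1879\right) + 2359620 = \left(3 \left(- \frac{1}{1131}\right) \left(-3457\right) - 1879\right) + 2359620 = \left(\frac{3457}{377} - 1879\right) + 2359620 = - \frac{704926}{377} + 2359620 = \frac{888871814}{377}$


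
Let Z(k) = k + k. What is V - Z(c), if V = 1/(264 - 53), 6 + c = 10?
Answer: -1687/211 ≈ -7.9953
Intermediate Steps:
c = 4 (c = -6 + 10 = 4)
Z(k) = 2*k
V = 1/211 ≈ 0.0047393
V - Z(c) = 1/211 - 2*4 = 1/211 - 1*8 = 1/211 - 8 = -1687/211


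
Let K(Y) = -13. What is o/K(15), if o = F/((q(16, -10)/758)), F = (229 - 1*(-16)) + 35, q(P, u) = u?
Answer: 21224/13 ≈ 1632.6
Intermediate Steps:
F = 280 (F = (229 + 16) + 35 = 245 + 35 = 280)
o = -21224 (o = 280/((-10/758)) = 280/((-10*1/758)) = 280/(-5/379) = 280*(-379/5) = -21224)
o/K(15) = -21224/(-13) = -21224*(-1/13) = 21224/13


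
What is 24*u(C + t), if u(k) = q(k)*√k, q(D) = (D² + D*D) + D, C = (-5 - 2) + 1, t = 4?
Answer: 144*I*√2 ≈ 203.65*I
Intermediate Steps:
C = -6 (C = -7 + 1 = -6)
q(D) = D + 2*D² (q(D) = (D² + D²) + D = 2*D² + D = D + 2*D²)
u(k) = k^(3/2)*(1 + 2*k) (u(k) = (k*(1 + 2*k))*√k = k^(3/2)*(1 + 2*k))
24*u(C + t) = 24*((-6 + 4)^(3/2)*(1 + 2*(-6 + 4))) = 24*((-2)^(3/2)*(1 + 2*(-2))) = 24*((-2*I*√2)*(1 - 4)) = 24*(-2*I*√2*(-3)) = 24*(6*I*√2) = 144*I*√2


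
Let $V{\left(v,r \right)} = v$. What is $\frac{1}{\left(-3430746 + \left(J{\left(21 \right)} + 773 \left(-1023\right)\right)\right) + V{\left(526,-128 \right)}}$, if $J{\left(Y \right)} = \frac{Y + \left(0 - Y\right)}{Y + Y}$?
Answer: $- \frac{1}{4220999} \approx -2.3691 \cdot 10^{-7}$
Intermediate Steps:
$J{\left(Y \right)} = 0$ ($J{\left(Y \right)} = \frac{Y - Y}{2 Y} = 0 \frac{1}{2 Y} = 0$)
$\frac{1}{\left(-3430746 + \left(J{\left(21 \right)} + 773 \left(-1023\right)\right)\right) + V{\left(526,-128 \right)}} = \frac{1}{\left(-3430746 + \left(0 + 773 \left(-1023\right)\right)\right) + 526} = \frac{1}{\left(-3430746 + \left(0 - 790779\right)\right) + 526} = \frac{1}{\left(-3430746 - 790779\right) + 526} = \frac{1}{-4221525 + 526} = \frac{1}{-4220999} = - \frac{1}{4220999}$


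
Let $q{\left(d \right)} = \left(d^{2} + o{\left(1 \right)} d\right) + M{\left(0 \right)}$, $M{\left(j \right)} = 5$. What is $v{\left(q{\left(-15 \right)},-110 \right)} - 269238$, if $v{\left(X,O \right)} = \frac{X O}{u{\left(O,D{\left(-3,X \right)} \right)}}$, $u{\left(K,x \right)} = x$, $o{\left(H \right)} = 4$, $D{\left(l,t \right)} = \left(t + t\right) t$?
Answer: $- \frac{9154103}{34} \approx -2.6924 \cdot 10^{5}$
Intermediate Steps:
$D{\left(l,t \right)} = 2 t^{2}$ ($D{\left(l,t \right)} = 2 t t = 2 t^{2}$)
$q{\left(d \right)} = 5 + d^{2} + 4 d$ ($q{\left(d \right)} = \left(d^{2} + 4 d\right) + 5 = 5 + d^{2} + 4 d$)
$v{\left(X,O \right)} = \frac{O}{2 X}$ ($v{\left(X,O \right)} = \frac{X O}{2 X^{2}} = O X \frac{1}{2 X^{2}} = \frac{O}{2 X}$)
$v{\left(q{\left(-15 \right)},-110 \right)} - 269238 = \frac{1}{2} \left(-110\right) \frac{1}{5 + \left(-15\right)^{2} + 4 \left(-15\right)} - 269238 = \frac{1}{2} \left(-110\right) \frac{1}{5 + 225 - 60} - 269238 = \frac{1}{2} \left(-110\right) \frac{1}{170} - 269238 = - \frac{11}{34} - 269238 = - \frac{9154103}{34}$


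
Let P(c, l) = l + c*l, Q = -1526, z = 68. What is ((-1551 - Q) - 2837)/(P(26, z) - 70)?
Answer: -1431/883 ≈ -1.6206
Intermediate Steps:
((-1551 - Q) - 2837)/(P(26, z) - 70) = ((-1551 - 1*(-1526)) - 2837)/(68*(1 + 26) - 70) = ((-1551 + 1526) - 2837)/(68*27 - 70) = (-25 - 2837)/(1836 - 70) = -2862/1766 = -2862*1/1766 = -1431/883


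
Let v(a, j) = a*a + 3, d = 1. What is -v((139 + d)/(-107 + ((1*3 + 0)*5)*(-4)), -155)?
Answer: -103267/27889 ≈ -3.7028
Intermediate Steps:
v(a, j) = 3 + a**2 (v(a, j) = a**2 + 3 = 3 + a**2)
-v((139 + d)/(-107 + ((1*3 + 0)*5)*(-4)), -155) = -(3 + ((139 + 1)/(-107 + ((1*3 + 0)*5)*(-4)))**2) = -(3 + (140/(-107 + ((3 + 0)*5)*(-4)))**2) = -(3 + (140/(-107 + (3*5)*(-4)))**2) = -(3 + (140/(-107 + 15*(-4)))**2) = -(3 + (140/(-107 - 60))**2) = -(3 + (140/(-167))**2) = -(3 + (140*(-1/167))**2) = -(3 + (-140/167)**2) = -(3 + 19600/27889) = -1*103267/27889 = -103267/27889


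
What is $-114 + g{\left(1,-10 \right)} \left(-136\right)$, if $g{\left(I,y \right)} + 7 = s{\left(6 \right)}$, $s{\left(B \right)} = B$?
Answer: $22$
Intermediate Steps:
$g{\left(I,y \right)} = -1$ ($g{\left(I,y \right)} = -7 + 6 = -1$)
$-114 + g{\left(1,-10 \right)} \left(-136\right) = -114 - -136 = -114 + 136 = 22$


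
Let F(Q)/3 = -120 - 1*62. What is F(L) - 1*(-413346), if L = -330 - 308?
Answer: 412800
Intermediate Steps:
L = -638
F(Q) = -546 (F(Q) = 3*(-120 - 1*62) = 3*(-120 - 62) = 3*(-182) = -546)
F(L) - 1*(-413346) = -546 - 1*(-413346) = -546 + 413346 = 412800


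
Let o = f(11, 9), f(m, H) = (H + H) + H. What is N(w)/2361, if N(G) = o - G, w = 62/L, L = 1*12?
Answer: 131/14166 ≈ 0.0092475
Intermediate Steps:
f(m, H) = 3*H (f(m, H) = 2*H + H = 3*H)
o = 27 (o = 3*9 = 27)
L = 12
w = 31/6 (w = 62/12 = 62*(1/12) = 31/6 ≈ 5.1667)
N(G) = 27 - G
N(w)/2361 = (27 - 1*31/6)/2361 = (27 - 31/6)*(1/2361) = (131/6)*(1/2361) = 131/14166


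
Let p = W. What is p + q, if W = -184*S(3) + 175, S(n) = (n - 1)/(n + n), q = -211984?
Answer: -635611/3 ≈ -2.1187e+5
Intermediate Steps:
S(n) = (-1 + n)/(2*n) (S(n) = (-1 + n)/((2*n)) = (-1 + n)*(1/(2*n)) = (-1 + n)/(2*n))
W = 341/3 (W = -92*(-1 + 3)/3 + 175 = -92*2/3 + 175 = -184*1/3 + 175 = -184/3 + 175 = 341/3 ≈ 113.67)
p = 341/3 ≈ 113.67
p + q = 341/3 - 211984 = -635611/3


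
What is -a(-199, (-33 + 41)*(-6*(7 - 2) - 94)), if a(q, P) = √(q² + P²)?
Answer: -√1023665 ≈ -1011.8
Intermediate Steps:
a(q, P) = √(P² + q²)
-a(-199, (-33 + 41)*(-6*(7 - 2) - 94)) = -√(((-33 + 41)*(-6*(7 - 2) - 94))² + (-199)²) = -√((8*(-6*5 - 94))² + 39601) = -√((8*(-30 - 94))² + 39601) = -√((8*(-124))² + 39601) = -√((-992)² + 39601) = -√(984064 + 39601) = -√1023665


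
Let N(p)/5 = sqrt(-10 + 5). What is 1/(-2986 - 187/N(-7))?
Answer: -373250/1114559469 - 935*I*sqrt(5)/1114559469 ≈ -0.00033489 - 1.8758e-6*I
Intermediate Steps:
N(p) = 5*I*sqrt(5) (N(p) = 5*sqrt(-10 + 5) = 5*sqrt(-5) = 5*(I*sqrt(5)) = 5*I*sqrt(5))
1/(-2986 - 187/N(-7)) = 1/(-2986 - 187*(-I*sqrt(5)/25)) = 1/(-2986 - (-187)*I*sqrt(5)/25) = 1/(-2986 + 187*I*sqrt(5)/25)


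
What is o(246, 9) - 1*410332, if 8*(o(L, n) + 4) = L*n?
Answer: -1640237/4 ≈ -4.1006e+5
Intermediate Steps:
o(L, n) = -4 + L*n/8 (o(L, n) = -4 + (L*n)/8 = -4 + L*n/8)
o(246, 9) - 1*410332 = (-4 + (1/8)*246*9) - 1*410332 = (-4 + 1107/4) - 410332 = 1091/4 - 410332 = -1640237/4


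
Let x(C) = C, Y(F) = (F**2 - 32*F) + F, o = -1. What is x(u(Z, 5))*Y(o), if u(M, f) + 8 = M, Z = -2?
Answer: -320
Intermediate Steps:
u(M, f) = -8 + M
Y(F) = F**2 - 31*F
x(u(Z, 5))*Y(o) = (-8 - 2)*(-(-31 - 1)) = -(-10)*(-32) = -10*32 = -320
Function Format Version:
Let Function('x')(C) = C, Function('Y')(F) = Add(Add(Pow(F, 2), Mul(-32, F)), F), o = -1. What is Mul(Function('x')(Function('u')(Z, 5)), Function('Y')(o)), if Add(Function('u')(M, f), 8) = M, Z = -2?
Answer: -320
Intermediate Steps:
Function('u')(M, f) = Add(-8, M)
Function('Y')(F) = Add(Pow(F, 2), Mul(-31, F))
Mul(Function('x')(Function('u')(Z, 5)), Function('Y')(o)) = Mul(Add(-8, -2), Mul(-1, Add(-31, -1))) = Mul(-10, Mul(-1, -32)) = Mul(-10, 32) = -320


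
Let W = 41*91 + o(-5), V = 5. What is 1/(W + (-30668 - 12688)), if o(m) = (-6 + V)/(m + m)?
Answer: -10/396249 ≈ -2.5237e-5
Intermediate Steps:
o(m) = -1/(2*m) (o(m) = (-6 + 5)/(m + m) = -1/(2*m))
W = 37311/10 (W = 41*91 - ½/(-5) = 3731 - ½*(-⅕) = 3731 + ⅒ = 37311/10 ≈ 3731.1)
1/(W + (-30668 - 12688)) = 1/(37311/10 + (-30668 - 12688)) = 1/(37311/10 - 43356) = 1/(-396249/10) = -10/396249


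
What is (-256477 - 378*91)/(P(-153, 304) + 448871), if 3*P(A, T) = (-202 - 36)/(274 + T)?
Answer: -14834625/22892414 ≈ -0.64802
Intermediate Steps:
P(A, T) = -238/(3*(274 + T)) (P(A, T) = ((-202 - 36)/(274 + T))/3 = (-238/(274 + T))/3 = -238/(3*(274 + T)))
(-256477 - 378*91)/(P(-153, 304) + 448871) = (-256477 - 378*91)/(-238/(822 + 3*304) + 448871) = (-256477 - 34398)/(-238/(822 + 912) + 448871) = -290875/(-238/1734 + 448871) = -290875/(-238*1/1734 + 448871) = -290875/(-7/51 + 448871) = -290875/22892414/51 = -290875*51/22892414 = -14834625/22892414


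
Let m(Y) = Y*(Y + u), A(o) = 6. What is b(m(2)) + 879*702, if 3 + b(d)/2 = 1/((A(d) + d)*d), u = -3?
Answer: 2468207/4 ≈ 6.1705e+5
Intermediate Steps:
m(Y) = Y*(-3 + Y) (m(Y) = Y*(Y - 3) = Y*(-3 + Y))
b(d) = -6 + 2/(d*(6 + d)) (b(d) = -6 + 2*(1/((6 + d)*d)) = -6 + 2*(1/(d*(6 + d))) = -6 + 2/(d*(6 + d)))
b(m(2)) + 879*702 = 2*(1 - 36*(-3 + 2) - 3*4*(-3 + 2)²)/(((2*(-3 + 2)))*(6 + 2*(-3 + 2))) + 879*702 = 2*(1 - 36*(-1) - 3*(2*(-1))²)/(((2*(-1)))*(6 + 2*(-1))) + 617058 = 2*(1 - 18*(-2) - 3*(-2)²)/(-2*(6 - 2)) + 617058 = 2*(-½)*(1 + 36 - 3*4)/4 + 617058 = 2*(-½)*(¼)*(1 + 36 - 12) + 617058 = 2*(-½)*(¼)*25 + 617058 = -25/4 + 617058 = 2468207/4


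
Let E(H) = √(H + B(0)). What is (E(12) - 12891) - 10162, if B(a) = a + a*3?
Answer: -23053 + 2*√3 ≈ -23050.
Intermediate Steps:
B(a) = 4*a (B(a) = a + 3*a = 4*a)
E(H) = √H (E(H) = √(H + 4*0) = √(H + 0) = √H)
(E(12) - 12891) - 10162 = (√12 - 12891) - 10162 = (2*√3 - 12891) - 10162 = (-12891 + 2*√3) - 10162 = -23053 + 2*√3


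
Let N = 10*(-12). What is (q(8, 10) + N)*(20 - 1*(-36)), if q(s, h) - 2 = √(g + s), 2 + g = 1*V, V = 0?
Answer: -6608 + 56*√6 ≈ -6470.8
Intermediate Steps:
g = -2 (g = -2 + 1*0 = -2 + 0 = -2)
q(s, h) = 2 + √(-2 + s)
N = -120
(q(8, 10) + N)*(20 - 1*(-36)) = ((2 + √(-2 + 8)) - 120)*(20 - 1*(-36)) = ((2 + √6) - 120)*(20 + 36) = (-118 + √6)*56 = -6608 + 56*√6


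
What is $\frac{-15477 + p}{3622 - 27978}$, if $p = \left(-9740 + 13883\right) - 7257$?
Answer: $\frac{18591}{24356} \approx 0.7633$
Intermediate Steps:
$p = -3114$ ($p = 4143 - 7257 = -3114$)
$\frac{-15477 + p}{3622 - 27978} = \frac{-15477 - 3114}{3622 - 27978} = - \frac{18591}{-24356} = \left(-18591\right) \left(- \frac{1}{24356}\right) = \frac{18591}{24356}$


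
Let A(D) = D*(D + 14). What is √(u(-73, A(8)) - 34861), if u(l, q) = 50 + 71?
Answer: 6*I*√965 ≈ 186.39*I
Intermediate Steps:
A(D) = D*(14 + D)
u(l, q) = 121
√(u(-73, A(8)) - 34861) = √(121 - 34861) = √(-34740) = 6*I*√965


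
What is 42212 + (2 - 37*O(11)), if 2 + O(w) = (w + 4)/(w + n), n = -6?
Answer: 42177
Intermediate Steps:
O(w) = -2 + (4 + w)/(-6 + w) (O(w) = -2 + (w + 4)/(w - 6) = -2 + (4 + w)/(-6 + w))
42212 + (2 - 37*O(11)) = 42212 + (2 - 37*(16 - 1*11)/(-6 + 11)) = 42212 + (2 - 37*(16 - 11)/5) = 42212 + (2 - 37*5/5) = 42212 + (2 - 37*1) = 42212 + (2 - 37) = 42212 - 35 = 42177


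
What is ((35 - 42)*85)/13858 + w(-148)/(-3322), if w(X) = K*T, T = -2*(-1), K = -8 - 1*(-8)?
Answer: -595/13858 ≈ -0.042935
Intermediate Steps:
K = 0 (K = -8 + 8 = 0)
T = 2
w(X) = 0 (w(X) = 0*2 = 0)
((35 - 42)*85)/13858 + w(-148)/(-3322) = ((35 - 42)*85)/13858 + 0/(-3322) = -7*85*(1/13858) + 0*(-1/3322) = -595*1/13858 + 0 = -595/13858 + 0 = -595/13858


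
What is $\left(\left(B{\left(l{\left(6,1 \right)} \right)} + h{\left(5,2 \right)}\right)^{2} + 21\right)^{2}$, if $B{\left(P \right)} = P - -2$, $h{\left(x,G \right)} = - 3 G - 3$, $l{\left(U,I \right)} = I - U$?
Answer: $27225$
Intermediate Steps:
$h{\left(x,G \right)} = -3 - 3 G$
$B{\left(P \right)} = 2 + P$ ($B{\left(P \right)} = P + 2 = 2 + P$)
$\left(\left(B{\left(l{\left(6,1 \right)} \right)} + h{\left(5,2 \right)}\right)^{2} + 21\right)^{2} = \left(\left(\left(2 + \left(1 - 6\right)\right) - 9\right)^{2} + 21\right)^{2} = \left(\left(\left(2 - 5\right) - 9\right)^{2} + 21\right)^{2} = \left(\left(-3 - 9\right)^{2} + 21\right)^{2} = \left(\left(-12\right)^{2} + 21\right)^{2} = \left(144 + 21\right)^{2} = 165^{2} = 27225$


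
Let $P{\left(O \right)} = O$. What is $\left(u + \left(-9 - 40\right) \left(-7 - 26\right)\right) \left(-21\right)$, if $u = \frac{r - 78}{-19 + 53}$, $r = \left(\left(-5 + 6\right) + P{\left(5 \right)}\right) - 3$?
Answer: $- \frac{1152963}{34} \approx -33911.0$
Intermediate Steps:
$r = 3$ ($r = \left(\left(-5 + 6\right) + 5\right) - 3 = \left(1 + 5\right) - 3 = 6 - 3 = 3$)
$u = - \frac{75}{34}$ ($u = \frac{3 - 78}{-19 + 53} = - \frac{75}{34} \approx -2.2059$)
$\left(u + \left(-9 - 40\right) \left(-7 - 26\right)\right) \left(-21\right) = \left(- \frac{75}{34} + \left(-9 - 40\right) \left(-7 - 26\right)\right) \left(-21\right) = \left(- \frac{75}{34} - -1617\right) \left(-21\right) = \left(- \frac{75}{34} + 1617\right) \left(-21\right) = \frac{54903}{34} \left(-21\right) = - \frac{1152963}{34}$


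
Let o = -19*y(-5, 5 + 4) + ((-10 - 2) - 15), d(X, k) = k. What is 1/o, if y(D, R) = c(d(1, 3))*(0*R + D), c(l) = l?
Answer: 1/258 ≈ 0.0038760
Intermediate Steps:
y(D, R) = 3*D (y(D, R) = 3*(0*R + D) = 3*(0 + D) = 3*D)
o = 258 (o = -57*(-5) + ((-10 - 2) - 15) = -19*(-15) + (-12 - 15) = 285 - 27 = 258)
1/o = 1/258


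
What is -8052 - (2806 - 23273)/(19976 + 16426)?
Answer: -293088437/36402 ≈ -8051.4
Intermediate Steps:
-8052 - (2806 - 23273)/(19976 + 16426) = -8052 - (-20467)/36402 = -8052 - 1*(-20467/36402) = -8052 + 20467/36402 = -293088437/36402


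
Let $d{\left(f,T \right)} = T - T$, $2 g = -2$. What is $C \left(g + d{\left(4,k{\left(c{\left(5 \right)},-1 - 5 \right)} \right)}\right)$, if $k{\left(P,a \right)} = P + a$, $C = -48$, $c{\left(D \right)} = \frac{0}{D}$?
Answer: $48$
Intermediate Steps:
$g = -1$ ($g = \frac{1}{2} \left(-2\right) = -1$)
$c{\left(D \right)} = 0$
$d{\left(f,T \right)} = 0$
$C \left(g + d{\left(4,k{\left(c{\left(5 \right)},-1 - 5 \right)} \right)}\right) = - 48 \left(-1 + 0\right) = \left(-48\right) \left(-1\right) = 48$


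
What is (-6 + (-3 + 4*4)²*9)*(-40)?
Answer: -60600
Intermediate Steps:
(-6 + (-3 + 4*4)²*9)*(-40) = (-6 + (-3 + 16)²*9)*(-40) = (-6 + 13²*9)*(-40) = (-6 + 169*9)*(-40) = (-6 + 1521)*(-40) = 1515*(-40) = -60600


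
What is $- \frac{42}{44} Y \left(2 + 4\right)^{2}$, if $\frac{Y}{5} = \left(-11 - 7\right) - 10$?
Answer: $\frac{52920}{11} \approx 4810.9$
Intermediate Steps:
$Y = -140$ ($Y = 5 \left(\left(-11 - 7\right) - 10\right) = 5 \left(-18 - 10\right) = 5 \left(-28\right) = -140$)
$- \frac{42}{44} Y \left(2 + 4\right)^{2} = - \frac{42}{44} \left(-140\right) \left(2 + 4\right)^{2} = \left(-42\right) \frac{1}{44} \left(-140\right) 6^{2} = \left(- \frac{21}{22}\right) \left(-140\right) 36 = \frac{1470}{11} \cdot 36 = \frac{52920}{11}$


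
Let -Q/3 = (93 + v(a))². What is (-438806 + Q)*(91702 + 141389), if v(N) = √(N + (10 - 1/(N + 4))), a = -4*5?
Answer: -1733164679961/16 - 65032389*I*√159/2 ≈ -1.0832e+11 - 4.1001e+8*I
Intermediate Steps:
a = -20
v(N) = √(10 + N - 1/(4 + N)) (v(N) = √(N + (10 - 1/(4 + N))) = √(10 + N - 1/(4 + N)))
Q = -3*(93 + I*√159/4)² (Q = -3*(93 + √((39 + (-20)² + 14*(-20))/(4 - 20)))² = -3*(93 + √((39 + 400 - 280)/(-16)))² = -3*(93 + √(-1/16*159))² = -3*(93 + √(-159/16))² = -3*(93 + I*√159/4)² ≈ -25917.0 - 1759.0*I)
(-438806 + Q)*(91702 + 141389) = (-438806 + (-414675/16 - 279*I*√159/2))*(91702 + 141389) = (-7435571/16 - 279*I*√159/2)*233091 = -1733164679961/16 - 65032389*I*√159/2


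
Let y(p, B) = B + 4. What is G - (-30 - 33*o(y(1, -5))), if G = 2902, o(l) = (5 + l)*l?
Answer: 2800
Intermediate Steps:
y(p, B) = 4 + B
o(l) = l*(5 + l)
G - (-30 - 33*o(y(1, -5))) = 2902 - (-30 - 33*(4 - 5)*(5 + (4 - 5))) = 2902 - (-30 - (-33)*(5 - 1)) = 2902 - (-30 - (-33)*4) = 2902 - (-30 - 33*(-4)) = 2902 - (-30 + 132) = 2902 - 1*102 = 2902 - 102 = 2800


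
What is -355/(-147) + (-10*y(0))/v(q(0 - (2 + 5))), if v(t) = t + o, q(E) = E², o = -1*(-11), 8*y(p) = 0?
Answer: 355/147 ≈ 2.4150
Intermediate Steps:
y(p) = 0 (y(p) = (⅛)*0 = 0)
o = 11
v(t) = 11 + t (v(t) = t + 11 = 11 + t)
-355/(-147) + (-10*y(0))/v(q(0 - (2 + 5))) = -355/(-147) + (-10*0)/(11 + (0 - (2 + 5))²) = -355*(-1/147) + 0/(11 + (0 - 1*7)²) = 355/147 + 0/(11 + (0 - 7)²) = 355/147 + 0/(11 + (-7)²) = 355/147 + 0/(11 + 49) = 355/147 + 0/60 = 355/147 + 0*(1/60) = 355/147 + 0 = 355/147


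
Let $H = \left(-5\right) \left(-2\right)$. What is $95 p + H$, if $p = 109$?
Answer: $10365$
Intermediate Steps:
$H = 10$
$95 p + H = 95 \cdot 109 + 10 = 10355 + 10 = 10365$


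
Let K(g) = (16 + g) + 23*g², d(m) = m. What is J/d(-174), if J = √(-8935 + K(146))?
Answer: -√481495/174 ≈ -3.9879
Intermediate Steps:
K(g) = 16 + g + 23*g²
J = √481495 (J = √(-8935 + (16 + 146 + 23*146²)) = √(-8935 + (16 + 146 + 23*21316)) = √(-8935 + (16 + 146 + 490268)) = √(-8935 + 490430) = √481495 ≈ 693.90)
J/d(-174) = √481495/(-174) = √481495*(-1/174) = -√481495/174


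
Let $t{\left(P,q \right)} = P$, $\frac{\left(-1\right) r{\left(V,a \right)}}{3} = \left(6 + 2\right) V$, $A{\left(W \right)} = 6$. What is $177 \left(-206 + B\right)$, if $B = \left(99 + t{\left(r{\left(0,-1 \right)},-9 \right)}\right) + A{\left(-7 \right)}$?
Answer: $-17877$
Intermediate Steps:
$r{\left(V,a \right)} = - 24 V$ ($r{\left(V,a \right)} = - 3 \left(6 + 2\right) V = - 3 \cdot 8 V = - 24 V$)
$B = 105$ ($B = \left(99 - 0\right) + 6 = \left(99 + 0\right) + 6 = 99 + 6 = 105$)
$177 \left(-206 + B\right) = 177 \left(-206 + 105\right) = 177 \left(-101\right) = -17877$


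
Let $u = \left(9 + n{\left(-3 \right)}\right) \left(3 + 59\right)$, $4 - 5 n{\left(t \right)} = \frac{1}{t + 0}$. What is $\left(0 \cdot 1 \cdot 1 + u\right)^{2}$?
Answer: $\frac{84198976}{225} \approx 3.7422 \cdot 10^{5}$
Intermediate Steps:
$n{\left(t \right)} = \frac{4}{5} - \frac{1}{5 t}$ ($n{\left(t \right)} = \frac{4}{5} - \frac{1}{5 \left(t + 0\right)} = \frac{4}{5} - \frac{1}{5 t}$)
$u = \frac{9176}{15}$ ($u = \left(9 + \frac{-1 + 4 \left(-3\right)}{5 \left(-3\right)}\right) \left(3 + 59\right) = \left(9 + \frac{1}{5} \left(- \frac{1}{3}\right) \left(-1 - 12\right)\right) 62 = \left(9 + \frac{1}{5} \left(- \frac{1}{3}\right) \left(-13\right)\right) 62 = \left(9 + \frac{13}{15}\right) 62 = \frac{148}{15} \cdot 62 = \frac{9176}{15} \approx 611.73$)
$\left(0 \cdot 1 \cdot 1 + u\right)^{2} = \left(0 \cdot 1 \cdot 1 + \frac{9176}{15}\right)^{2} = \left(0 \cdot 1 + \frac{9176}{15}\right)^{2} = \left(0 + \frac{9176}{15}\right)^{2} = \left(\frac{9176}{15}\right)^{2} = \frac{84198976}{225}$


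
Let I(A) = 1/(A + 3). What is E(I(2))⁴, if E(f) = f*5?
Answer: 1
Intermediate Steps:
I(A) = 1/(3 + A)
E(f) = 5*f
E(I(2))⁴ = (5/(3 + 2))⁴ = (5/5)⁴ = (5*(⅕))⁴ = 1⁴ = 1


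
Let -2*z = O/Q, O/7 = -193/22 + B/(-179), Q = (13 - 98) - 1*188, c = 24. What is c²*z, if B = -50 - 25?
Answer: -1579056/25597 ≈ -61.689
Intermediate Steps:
B = -75
Q = -273 (Q = -85 - 188 = -273)
O = -230279/3938 (O = 7*(-193/22 - 75/(-179)) = 7*(-193*1/22 - 75*(-1/179)) = 7*(-193/22 + 75/179) = 7*(-32897/3938) = -230279/3938 ≈ -58.476)
z = -32897/307164 (z = -(-230279)/(7876*(-273)) = -(-230279)*(-1)/(7876*273) = -½*32897/153582 = -32897/307164 ≈ -0.10710)
c²*z = 24²*(-32897/307164) = 576*(-32897/307164) = -1579056/25597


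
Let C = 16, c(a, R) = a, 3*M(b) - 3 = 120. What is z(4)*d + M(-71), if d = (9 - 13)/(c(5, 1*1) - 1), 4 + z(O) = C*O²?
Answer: -211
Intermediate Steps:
M(b) = 41 (M(b) = 1 + (⅓)*120 = 1 + 40 = 41)
z(O) = -4 + 16*O²
d = -1 (d = (9 - 13)/(5 - 1) = -4/4 = -4*¼ = -1)
z(4)*d + M(-71) = (-4 + 16*4²)*(-1) + 41 = (-4 + 16*16)*(-1) + 41 = (-4 + 256)*(-1) + 41 = 252*(-1) + 41 = -252 + 41 = -211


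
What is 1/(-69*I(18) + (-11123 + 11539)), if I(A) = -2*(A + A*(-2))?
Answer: -1/2068 ≈ -0.00048356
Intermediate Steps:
I(A) = 2*A (I(A) = -2*(A - 2*A) = -(-2)*A = 2*A)
1/(-69*I(18) + (-11123 + 11539)) = 1/(-138*18 + (-11123 + 11539)) = 1/(-69*36 + 416) = 1/(-2484 + 416) = 1/(-2068) = -1/2068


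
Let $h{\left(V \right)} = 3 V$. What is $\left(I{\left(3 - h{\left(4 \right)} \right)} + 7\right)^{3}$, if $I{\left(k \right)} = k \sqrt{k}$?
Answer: $-14966 + 15714 i \approx -14966.0 + 15714.0 i$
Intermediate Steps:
$I{\left(k \right)} = k^{\frac{3}{2}}$
$\left(I{\left(3 - h{\left(4 \right)} \right)} + 7\right)^{3} = \left(\left(3 - 3 \cdot 4\right)^{\frac{3}{2}} + 7\right)^{3} = \left(\left(3 - 12\right)^{\frac{3}{2}} + 7\right)^{3} = \left(\left(-9\right)^{\frac{3}{2}} + 7\right)^{3} = \left(- 27 i + 7\right)^{3} = \left(7 - 27 i\right)^{3}$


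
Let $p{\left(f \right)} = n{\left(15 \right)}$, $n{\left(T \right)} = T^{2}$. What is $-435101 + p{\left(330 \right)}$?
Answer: $-434876$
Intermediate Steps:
$p{\left(f \right)} = 225$ ($p{\left(f \right)} = 15^{2} = 225$)
$-435101 + p{\left(330 \right)} = -435101 + 225 = -434876$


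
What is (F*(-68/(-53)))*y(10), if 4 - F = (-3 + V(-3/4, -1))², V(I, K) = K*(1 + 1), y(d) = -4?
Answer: 5712/53 ≈ 107.77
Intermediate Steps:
V(I, K) = 2*K (V(I, K) = K*2 = 2*K)
F = -21 (F = 4 - (-3 + 2*(-1))² = 4 - (-3 - 2)² = 4 - 1*(-5)² = 4 - 1*25 = 4 - 25 = -21)
(F*(-68/(-53)))*y(10) = -(-1428)/(-53)*(-4) = -(-1428)*(-1)/53*(-4) = -21*68/53*(-4) = -1428/53*(-4) = 5712/53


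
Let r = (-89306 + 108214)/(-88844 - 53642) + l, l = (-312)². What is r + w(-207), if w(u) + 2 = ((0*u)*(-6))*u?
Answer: 6934926652/71243 ≈ 97342.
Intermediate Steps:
l = 97344
w(u) = -2 (w(u) = -2 + ((0*u)*(-6))*u = -2 + (0*(-6))*u = -2 + 0*u = -2 + 0 = -2)
r = 6935069138/71243 (r = (-89306 + 108214)/(-88844 - 53642) + 97344 = 18908/(-142486) + 97344 = 18908*(-1/142486) + 97344 = -9454/71243 + 97344 = 6935069138/71243 ≈ 97344.)
r + w(-207) = 6935069138/71243 - 2 = 6934926652/71243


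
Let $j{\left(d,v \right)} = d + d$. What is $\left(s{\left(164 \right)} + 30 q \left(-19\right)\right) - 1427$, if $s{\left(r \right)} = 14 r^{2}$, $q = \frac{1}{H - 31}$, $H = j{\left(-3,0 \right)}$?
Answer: $\frac{13879899}{37} \approx 3.7513 \cdot 10^{5}$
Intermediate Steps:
$j{\left(d,v \right)} = 2 d$
$H = -6$ ($H = 2 \left(-3\right) = -6$)
$q = - \frac{1}{37}$ ($q = \frac{1}{-6 - 31} = \frac{1}{-37} = - \frac{1}{37} \approx -0.027027$)
$\left(s{\left(164 \right)} + 30 q \left(-19\right)\right) - 1427 = \left(14 \cdot 164^{2} + 30 \left(- \frac{1}{37}\right) \left(-19\right)\right) - 1427 = \left(14 \cdot 26896 - - \frac{570}{37}\right) - 1427 = \left(376544 + \frac{570}{37}\right) - 1427 = \frac{13932698}{37} - 1427 = \frac{13879899}{37}$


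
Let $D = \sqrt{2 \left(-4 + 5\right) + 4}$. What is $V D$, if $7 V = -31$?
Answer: $- \frac{31 \sqrt{6}}{7} \approx -10.848$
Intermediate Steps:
$V = - \frac{31}{7}$ ($V = \frac{1}{7} \left(-31\right) = - \frac{31}{7} \approx -4.4286$)
$D = \sqrt{6}$ ($D = \sqrt{2 \cdot 1 + 4} = \sqrt{2 + 4} = \sqrt{6} \approx 2.4495$)
$V D = - \frac{31 \sqrt{6}}{7}$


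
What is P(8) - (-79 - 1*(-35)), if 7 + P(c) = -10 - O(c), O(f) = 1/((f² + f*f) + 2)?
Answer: 3509/130 ≈ 26.992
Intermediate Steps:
O(f) = 1/(2 + 2*f²) (O(f) = 1/((f² + f²) + 2) = 1/(2*f² + 2) = 1/(2 + 2*f²))
P(c) = -17 - 1/(2*(1 + c²)) (P(c) = -7 + (-10 - 1/(2*(1 + c²))) = -17 - 1/(2*(1 + c²)))
P(8) - (-79 - 1*(-35)) = (-35 - 34*8²)/(2*(1 + 8²)) - (-79 - 1*(-35)) = (-35 - 34*64)/(2*(1 + 64)) - (-79 + 35) = (½)*(-35 - 2176)/65 - 1*(-44) = (½)*(1/65)*(-2211) + 44 = -2211/130 + 44 = 3509/130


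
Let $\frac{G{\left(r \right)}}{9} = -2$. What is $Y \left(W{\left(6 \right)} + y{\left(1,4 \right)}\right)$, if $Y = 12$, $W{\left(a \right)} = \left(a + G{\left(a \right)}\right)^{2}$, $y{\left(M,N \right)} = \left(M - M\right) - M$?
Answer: $1716$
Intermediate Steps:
$G{\left(r \right)} = -18$ ($G{\left(r \right)} = 9 \left(-2\right) = -18$)
$y{\left(M,N \right)} = - M$ ($y{\left(M,N \right)} = 0 - M = - M$)
$W{\left(a \right)} = \left(-18 + a\right)^{2}$ ($W{\left(a \right)} = \left(a - 18\right)^{2} = \left(-18 + a\right)^{2}$)
$Y \left(W{\left(6 \right)} + y{\left(1,4 \right)}\right) = 12 \left(\left(-18 + 6\right)^{2} - 1\right) = 12 \left(\left(-12\right)^{2} - 1\right) = 12 \left(144 - 1\right) = 12 \cdot 143 = 1716$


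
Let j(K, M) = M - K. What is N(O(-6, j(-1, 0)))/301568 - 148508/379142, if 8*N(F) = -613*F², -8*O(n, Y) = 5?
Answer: -11467931874839/29270296231936 ≈ -0.39179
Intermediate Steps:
O(n, Y) = -5/8 (O(n, Y) = -⅛*5 = -5/8)
N(F) = -613*F²/8 (N(F) = (-613*F²)/8 = -613*F²/8)
N(O(-6, j(-1, 0)))/301568 - 148508/379142 = -613*(-5/8)²/8/301568 - 148508/379142 = -613/8*25/64*(1/301568) - 148508*1/379142 = -15325/512*1/301568 - 74254/189571 = -15325/154402816 - 74254/189571 = -11467931874839/29270296231936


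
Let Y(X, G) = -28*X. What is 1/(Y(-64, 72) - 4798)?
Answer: -1/3006 ≈ -0.00033267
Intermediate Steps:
1/(Y(-64, 72) - 4798) = 1/(-28*(-64) - 4798) = 1/(1792 - 4798) = 1/(-3006) = -1/3006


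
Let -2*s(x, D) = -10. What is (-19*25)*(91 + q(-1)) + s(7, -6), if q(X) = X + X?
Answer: -42270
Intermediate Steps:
q(X) = 2*X
s(x, D) = 5 (s(x, D) = -½*(-10) = 5)
(-19*25)*(91 + q(-1)) + s(7, -6) = (-19*25)*(91 + 2*(-1)) + 5 = -475*(91 - 2) + 5 = -475*89 + 5 = -42275 + 5 = -42270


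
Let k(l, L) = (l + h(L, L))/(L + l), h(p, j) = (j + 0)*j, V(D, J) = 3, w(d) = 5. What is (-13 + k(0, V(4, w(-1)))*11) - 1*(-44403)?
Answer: 44423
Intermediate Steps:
h(p, j) = j**2 (h(p, j) = j*j = j**2)
k(l, L) = (l + L**2)/(L + l)
(-13 + k(0, V(4, w(-1)))*11) - 1*(-44403) = (-13 + ((0 + 3**2)/(3 + 0))*11) - 1*(-44403) = (-13 + ((0 + 9)/3)*11) + 44403 = (-13 + ((1/3)*9)*11) + 44403 = (-13 + 3*11) + 44403 = (-13 + 33) + 44403 = 20 + 44403 = 44423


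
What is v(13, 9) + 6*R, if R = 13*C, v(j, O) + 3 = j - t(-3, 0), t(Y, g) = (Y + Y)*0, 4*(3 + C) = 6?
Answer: -107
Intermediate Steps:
C = -3/2 (C = -3 + (¼)*6 = -3 + 3/2 = -3/2 ≈ -1.5000)
t(Y, g) = 0 (t(Y, g) = (2*Y)*0 = 0)
v(j, O) = -3 + j (v(j, O) = -3 + (j - 1*0) = -3 + (j + 0) = -3 + j)
R = -39/2 (R = 13*(-3/2) = -39/2 ≈ -19.500)
v(13, 9) + 6*R = (-3 + 13) + 6*(-39/2) = 10 - 117 = -107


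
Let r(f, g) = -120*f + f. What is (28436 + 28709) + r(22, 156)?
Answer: 54527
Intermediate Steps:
r(f, g) = -119*f
(28436 + 28709) + r(22, 156) = (28436 + 28709) - 119*22 = 57145 - 2618 = 54527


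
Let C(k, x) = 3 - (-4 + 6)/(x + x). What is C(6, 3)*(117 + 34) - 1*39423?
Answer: -117061/3 ≈ -39020.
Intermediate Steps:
C(k, x) = 3 - 1/x (C(k, x) = 3 - 2/(2*x) = 3 - 2*1/(2*x) = 3 - 1/x)
C(6, 3)*(117 + 34) - 1*39423 = (3 - 1/3)*(117 + 34) - 1*39423 = (3 - 1*⅓)*151 - 39423 = (3 - ⅓)*151 - 39423 = (8/3)*151 - 39423 = 1208/3 - 39423 = -117061/3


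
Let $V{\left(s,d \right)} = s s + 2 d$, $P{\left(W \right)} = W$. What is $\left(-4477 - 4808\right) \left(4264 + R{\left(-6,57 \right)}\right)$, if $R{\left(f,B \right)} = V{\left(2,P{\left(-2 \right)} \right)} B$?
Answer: $-39591240$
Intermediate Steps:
$V{\left(s,d \right)} = s^{2} + 2 d$
$R{\left(f,B \right)} = 0$ ($R{\left(f,B \right)} = \left(2^{2} + 2 \left(-2\right)\right) B = \left(4 - 4\right) B = 0 B = 0$)
$\left(-4477 - 4808\right) \left(4264 + R{\left(-6,57 \right)}\right) = \left(-4477 - 4808\right) \left(4264 + 0\right) = \left(-9285\right) 4264 = -39591240$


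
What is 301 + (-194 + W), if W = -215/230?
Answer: 4879/46 ≈ 106.07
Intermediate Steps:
W = -43/46 (W = -215*1/230 = -43/46 ≈ -0.93478)
301 + (-194 + W) = 301 + (-194 - 43/46) = 301 - 8967/46 = 4879/46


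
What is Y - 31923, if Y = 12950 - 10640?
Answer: -29613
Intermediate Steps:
Y = 2310
Y - 31923 = 2310 - 31923 = -29613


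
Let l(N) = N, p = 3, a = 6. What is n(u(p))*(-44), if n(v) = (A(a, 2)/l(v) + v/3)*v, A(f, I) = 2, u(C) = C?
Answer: -220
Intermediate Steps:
n(v) = v*(2/v + v/3) (n(v) = (2/v + v/3)*v = v*(2/v + v/3))
n(u(p))*(-44) = (2 + (1/3)*3**2)*(-44) = (2 + (1/3)*9)*(-44) = (2 + 3)*(-44) = 5*(-44) = -220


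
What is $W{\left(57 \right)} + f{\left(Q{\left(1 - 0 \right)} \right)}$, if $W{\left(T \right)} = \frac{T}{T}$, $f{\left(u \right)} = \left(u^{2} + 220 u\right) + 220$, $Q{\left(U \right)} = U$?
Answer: $442$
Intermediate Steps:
$f{\left(u \right)} = 220 + u^{2} + 220 u$
$W{\left(T \right)} = 1$
$W{\left(57 \right)} + f{\left(Q{\left(1 - 0 \right)} \right)} = 1 + \left(220 + \left(1 - 0\right)^{2} + 220 \left(1 - 0\right)\right) = 1 + \left(220 + \left(1 + 0\right)^{2} + 220 \left(1 + 0\right)\right) = 1 + \left(220 + 1^{2} + 220 \cdot 1\right) = 1 + \left(220 + 1 + 220\right) = 1 + 441 = 442$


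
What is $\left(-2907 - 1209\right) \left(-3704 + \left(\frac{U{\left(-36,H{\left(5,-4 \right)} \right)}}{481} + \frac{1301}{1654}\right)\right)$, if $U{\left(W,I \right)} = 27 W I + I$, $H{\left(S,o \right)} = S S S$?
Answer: $\frac{6476391334770}{397787} \approx 1.6281 \cdot 10^{7}$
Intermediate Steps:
$H{\left(S,o \right)} = S^{3}$ ($H{\left(S,o \right)} = S^{2} S = S^{3}$)
$U{\left(W,I \right)} = I + 27 I W$ ($U{\left(W,I \right)} = 27 I W + I = I + 27 I W$)
$\left(-2907 - 1209\right) \left(-3704 + \left(\frac{U{\left(-36,H{\left(5,-4 \right)} \right)}}{481} + \frac{1301}{1654}\right)\right) = \left(-2907 - 1209\right) \left(-3704 + \left(\frac{5^{3} \left(1 + 27 \left(-36\right)\right)}{481} + \frac{1301}{1654}\right)\right) = - 4116 \left(-3704 + \left(125 \left(1 - 972\right) \frac{1}{481} + 1301 \cdot \frac{1}{1654}\right)\right) = - 4116 \left(-3704 + \left(125 \left(-971\right) \frac{1}{481} + \frac{1301}{1654}\right)\right) = - 4116 \left(-3704 + \left(\left(-121375\right) \frac{1}{481} + \frac{1301}{1654}\right)\right) = - 4116 \left(-3704 + \left(- \frac{121375}{481} + \frac{1301}{1654}\right)\right) = - 4116 \left(-3704 - \frac{200128469}{795574}\right) = \left(-4116\right) \left(- \frac{3146934565}{795574}\right) = \frac{6476391334770}{397787}$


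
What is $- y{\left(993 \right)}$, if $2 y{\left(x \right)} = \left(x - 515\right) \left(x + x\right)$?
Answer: $-474654$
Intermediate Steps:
$y{\left(x \right)} = x \left(-515 + x\right)$ ($y{\left(x \right)} = \frac{\left(x - 515\right) \left(x + x\right)}{2} = \frac{\left(-515 + x\right) 2 x}{2} = \frac{2 x \left(-515 + x\right)}{2} = x \left(-515 + x\right)$)
$- y{\left(993 \right)} = - 993 \left(-515 + 993\right) = - 993 \cdot 478 = \left(-1\right) 474654 = -474654$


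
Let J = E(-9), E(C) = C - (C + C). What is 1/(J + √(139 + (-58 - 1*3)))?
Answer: 3 - √78/3 ≈ 0.056080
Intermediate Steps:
E(C) = -C (E(C) = C - 2*C = -C)
J = 9 (J = -1*(-9) = 9)
1/(J + √(139 + (-58 - 1*3))) = 1/(9 + √(139 + (-58 - 1*3))) = 1/(9 + √(139 + (-58 - 3))) = 1/(9 + √(139 - 61)) = 1/(9 + √78)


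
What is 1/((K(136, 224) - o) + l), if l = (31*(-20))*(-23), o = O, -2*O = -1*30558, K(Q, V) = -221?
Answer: -1/1240 ≈ -0.00080645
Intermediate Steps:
O = 15279 (O = -(-1)*30558/2 = -1/2*(-30558) = 15279)
o = 15279
l = 14260 (l = -620*(-23) = 14260)
1/((K(136, 224) - o) + l) = 1/((-221 - 1*15279) + 14260) = 1/((-221 - 15279) + 14260) = 1/(-15500 + 14260) = 1/(-1240) = -1/1240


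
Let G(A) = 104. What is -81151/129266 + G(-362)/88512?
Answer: -448087103/715099512 ≈ -0.62661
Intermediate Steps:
-81151/129266 + G(-362)/88512 = -81151/129266 + 104/88512 = -81151*1/129266 + 104*(1/88512) = -81151/129266 + 13/11064 = -448087103/715099512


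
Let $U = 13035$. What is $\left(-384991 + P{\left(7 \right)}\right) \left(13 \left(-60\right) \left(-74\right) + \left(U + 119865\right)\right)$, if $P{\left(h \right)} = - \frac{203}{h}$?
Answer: $-73392512400$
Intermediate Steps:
$\left(-384991 + P{\left(7 \right)}\right) \left(13 \left(-60\right) \left(-74\right) + \left(U + 119865\right)\right) = \left(-384991 - \frac{203}{7}\right) \left(13 \left(-60\right) \left(-74\right) + \left(13035 + 119865\right)\right) = \left(-384991 - 29\right) \left(\left(-780\right) \left(-74\right) + 132900\right) = \left(-384991 - 29\right) \left(57720 + 132900\right) = \left(-385020\right) 190620 = -73392512400$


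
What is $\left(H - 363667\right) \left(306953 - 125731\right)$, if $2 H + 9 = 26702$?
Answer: $-63485781651$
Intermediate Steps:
$H = \frac{26693}{2}$ ($H = - \frac{9}{2} + \frac{1}{2} \cdot 26702 = - \frac{9}{2} + 13351 = \frac{26693}{2} \approx 13347.0$)
$\left(H - 363667\right) \left(306953 - 125731\right) = \left(\frac{26693}{2} - 363667\right) \left(306953 - 125731\right) = - \frac{700641 \left(306953 + \left(-162947 + 37216\right)\right)}{2} = - \frac{700641 \left(306953 - 125731\right)}{2} = \left(- \frac{700641}{2}\right) 181222 = -63485781651$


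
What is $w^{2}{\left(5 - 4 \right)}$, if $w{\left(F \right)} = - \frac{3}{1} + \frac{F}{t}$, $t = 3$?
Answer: $\frac{64}{9} \approx 7.1111$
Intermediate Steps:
$w{\left(F \right)} = -3 + \frac{F}{3}$ ($w{\left(F \right)} = - \frac{3}{1} + \frac{F}{3} = \left(-3\right) 1 + F \frac{1}{3} = -3 + \frac{F}{3}$)
$w^{2}{\left(5 - 4 \right)} = \left(-3 + \frac{5 - 4}{3}\right)^{2} = \left(-3 + \frac{1}{3} \cdot 1\right)^{2} = \left(-3 + \frac{1}{3}\right)^{2} = \left(- \frac{8}{3}\right)^{2} = \frac{64}{9}$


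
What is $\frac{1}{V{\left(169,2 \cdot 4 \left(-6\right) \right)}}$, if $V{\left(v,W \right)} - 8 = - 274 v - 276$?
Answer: $- \frac{1}{46574} \approx -2.1471 \cdot 10^{-5}$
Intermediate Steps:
$V{\left(v,W \right)} = -268 - 274 v$ ($V{\left(v,W \right)} = 8 - \left(276 + 274 v\right) = -268 - 274 v$)
$\frac{1}{V{\left(169,2 \cdot 4 \left(-6\right) \right)}} = \frac{1}{-268 - 46306} = \frac{1}{-46574} = - \frac{1}{46574}$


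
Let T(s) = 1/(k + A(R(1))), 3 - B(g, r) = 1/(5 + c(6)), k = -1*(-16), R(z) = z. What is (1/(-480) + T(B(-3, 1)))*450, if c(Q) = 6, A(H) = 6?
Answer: 3435/176 ≈ 19.517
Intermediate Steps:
k = 16
B(g, r) = 32/11 (B(g, r) = 3 - 1/(5 + 6) = 3 - 1/11 = 32/11)
T(s) = 1/22 (T(s) = 1/(16 + 6) = 1/22)
(1/(-480) + T(B(-3, 1)))*450 = (1/(-480) + 1/22)*450 = (-1/480 + 1/22)*450 = (229/5280)*450 = 3435/176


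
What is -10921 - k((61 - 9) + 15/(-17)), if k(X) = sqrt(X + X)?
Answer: -10921 - sqrt(29546)/17 ≈ -10931.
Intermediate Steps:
k(X) = sqrt(2)*sqrt(X) (k(X) = sqrt(2*X) = sqrt(2)*sqrt(X))
-10921 - k((61 - 9) + 15/(-17)) = -10921 - sqrt(2)*sqrt((61 - 9) + 15/(-17)) = -10921 - sqrt(2)*sqrt(52 + 15*(-1/17)) = -10921 - sqrt(2)*sqrt(52 - 15/17) = -10921 - sqrt(2)*sqrt(869/17) = -10921 - sqrt(2)*sqrt(14773)/17 = -10921 - sqrt(29546)/17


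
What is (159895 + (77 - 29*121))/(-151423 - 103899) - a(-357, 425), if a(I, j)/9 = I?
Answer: 820193123/255322 ≈ 3212.4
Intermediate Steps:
a(I, j) = 9*I
(159895 + (77 - 29*121))/(-151423 - 103899) - a(-357, 425) = (159895 + (77 - 29*121))/(-151423 - 103899) - 9*(-357) = (159895 + (77 - 3509))/(-255322) - 1*(-3213) = (159895 - 3432)*(-1/255322) + 3213 = 156463*(-1/255322) + 3213 = -156463/255322 + 3213 = 820193123/255322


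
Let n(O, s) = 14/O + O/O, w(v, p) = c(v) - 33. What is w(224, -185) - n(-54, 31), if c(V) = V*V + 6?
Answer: 1354003/27 ≈ 50148.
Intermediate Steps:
c(V) = 6 + V**2 (c(V) = V**2 + 6 = 6 + V**2)
w(v, p) = -27 + v**2 (w(v, p) = (6 + v**2) - 33 = -27 + v**2)
n(O, s) = 1 + 14/O (n(O, s) = 14/O + 1 = 1 + 14/O)
w(224, -185) - n(-54, 31) = (-27 + 224**2) - (14 - 54)/(-54) = (-27 + 50176) - (-1)*(-40)/54 = 50149 - 1*20/27 = 50149 - 20/27 = 1354003/27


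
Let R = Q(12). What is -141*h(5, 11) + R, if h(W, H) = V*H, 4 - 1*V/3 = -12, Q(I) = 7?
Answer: -74441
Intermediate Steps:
V = 48 (V = 12 - 3*(-12) = 12 + 36 = 48)
R = 7
h(W, H) = 48*H
-141*h(5, 11) + R = -6768*11 + 7 = -141*528 + 7 = -74448 + 7 = -74441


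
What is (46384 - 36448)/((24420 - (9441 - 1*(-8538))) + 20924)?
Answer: 9936/27365 ≈ 0.36309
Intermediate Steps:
(46384 - 36448)/((24420 - (9441 - 1*(-8538))) + 20924) = 9936/((24420 - (9441 + 8538)) + 20924) = 9936/((24420 - 1*17979) + 20924) = 9936/((24420 - 17979) + 20924) = 9936/(6441 + 20924) = 9936/27365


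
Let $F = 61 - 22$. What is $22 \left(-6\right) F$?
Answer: $-5148$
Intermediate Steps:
$F = 39$
$22 \left(-6\right) F = 22 \left(-6\right) 39 = \left(-132\right) 39 = -5148$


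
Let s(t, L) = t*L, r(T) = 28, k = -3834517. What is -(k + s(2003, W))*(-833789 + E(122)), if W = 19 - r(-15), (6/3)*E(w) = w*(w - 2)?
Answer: -3184008187136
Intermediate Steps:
E(w) = w*(-2 + w)/2 (E(w) = (w*(w - 2))/2 = (w*(-2 + w))/2 = w*(-2 + w)/2)
W = -9 (W = 19 - 1*28 = 19 - 28 = -9)
s(t, L) = L*t
-(k + s(2003, W))*(-833789 + E(122)) = -(-3834517 - 9*2003)*(-833789 + (½)*122*(-2 + 122)) = -(-3834517 - 18027)*(-833789 + (½)*122*120) = -(-3852544)*(-833789 + 7320) = -(-3852544)*(-826469) = -1*3184008187136 = -3184008187136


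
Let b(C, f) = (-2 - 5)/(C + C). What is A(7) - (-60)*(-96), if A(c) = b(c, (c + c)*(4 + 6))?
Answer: -11521/2 ≈ -5760.5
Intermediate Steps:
b(C, f) = -7/(2*C) (b(C, f) = -7*1/(2*C) = -7/(2*C))
A(c) = -7/(2*c)
A(7) - (-60)*(-96) = -7/2/7 - (-60)*(-96) = -7/2*⅐ - 60*96 = -½ - 5760 = -11521/2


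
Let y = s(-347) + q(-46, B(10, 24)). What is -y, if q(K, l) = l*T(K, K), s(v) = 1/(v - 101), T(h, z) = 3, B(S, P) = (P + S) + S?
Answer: -59135/448 ≈ -132.00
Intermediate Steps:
B(S, P) = P + 2*S
s(v) = 1/(-101 + v)
q(K, l) = 3*l (q(K, l) = l*3 = 3*l)
y = 59135/448 (y = 1/(-101 - 347) + 3*(24 + 2*10) = 1/(-448) + 3*(24 + 20) = -1/448 + 3*44 = -1/448 + 132 = 59135/448 ≈ 132.00)
-y = -1*59135/448 = -59135/448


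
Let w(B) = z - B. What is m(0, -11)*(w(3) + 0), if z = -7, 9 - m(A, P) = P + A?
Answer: -200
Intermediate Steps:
m(A, P) = 9 - A - P (m(A, P) = 9 - (P + A) = 9 - (A + P) = 9 + (-A - P) = 9 - A - P)
w(B) = -7 - B
m(0, -11)*(w(3) + 0) = (9 - 1*0 - 1*(-11))*((-7 - 1*3) + 0) = (9 + 0 + 11)*((-7 - 3) + 0) = 20*(-10 + 0) = 20*(-10) = -200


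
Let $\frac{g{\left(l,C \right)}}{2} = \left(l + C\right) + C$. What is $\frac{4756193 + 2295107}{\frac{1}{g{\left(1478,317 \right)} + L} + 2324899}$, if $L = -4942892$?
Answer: $\frac{34824029668400}{11481904294531} \approx 3.0329$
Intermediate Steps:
$g{\left(l,C \right)} = 2 l + 4 C$ ($g{\left(l,C \right)} = 2 \left(\left(l + C\right) + C\right) = 2 \left(\left(C + l\right) + C\right) = 2 \left(l + 2 C\right) = 2 l + 4 C$)
$\frac{4756193 + 2295107}{\frac{1}{g{\left(1478,317 \right)} + L} + 2324899} = \frac{4756193 + 2295107}{\frac{1}{\left(2 \cdot 1478 + 4 \cdot 317\right) - 4942892} + 2324899} = \frac{7051300}{\frac{1}{\left(2956 + 1268\right) - 4942892} + 2324899} = \frac{7051300}{\frac{1}{4224 - 4942892} + 2324899} = \frac{7051300}{\frac{1}{-4938668} + 2324899} = \frac{7051300}{- \frac{1}{4938668} + 2324899} = \frac{7051300}{\frac{11481904294531}{4938668}} = 7051300 \cdot \frac{4938668}{11481904294531} = \frac{34824029668400}{11481904294531}$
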